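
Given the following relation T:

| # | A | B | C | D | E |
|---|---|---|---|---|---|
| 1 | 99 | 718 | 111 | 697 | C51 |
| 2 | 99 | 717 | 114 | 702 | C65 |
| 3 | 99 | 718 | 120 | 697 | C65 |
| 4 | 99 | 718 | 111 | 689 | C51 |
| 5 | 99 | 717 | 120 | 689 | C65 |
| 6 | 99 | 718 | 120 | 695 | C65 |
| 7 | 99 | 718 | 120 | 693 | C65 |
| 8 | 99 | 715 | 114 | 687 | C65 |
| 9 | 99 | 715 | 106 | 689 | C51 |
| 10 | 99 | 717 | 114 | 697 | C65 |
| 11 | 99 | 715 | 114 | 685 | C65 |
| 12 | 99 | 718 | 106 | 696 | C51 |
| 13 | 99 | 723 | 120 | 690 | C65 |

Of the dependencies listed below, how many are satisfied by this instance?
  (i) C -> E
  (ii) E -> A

2

(i) C -> E: every LHS value maps to a single RHS value — holds.
(ii) E -> A: every LHS value maps to a single RHS value — holds.
2 of the 2 dependencies hold.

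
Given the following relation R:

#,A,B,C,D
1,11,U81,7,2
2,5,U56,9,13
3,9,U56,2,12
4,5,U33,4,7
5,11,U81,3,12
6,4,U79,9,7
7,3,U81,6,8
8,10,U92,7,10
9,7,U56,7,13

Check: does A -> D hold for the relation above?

A=11: rows 1, 5 → D takes values {2, 12} — violation
A=5: rows 2, 4 → D takes values {13, 7} — violation
A=9: row 3 → D = 12 ✓
A=4: row 6 → D = 7 ✓
A=3: row 7 → D = 8 ✓
A=10: row 8 → D = 10 ✓
A=7: row 9 → D = 13 ✓
Two rows agree on A but differ on D, so A -> D does not hold.

No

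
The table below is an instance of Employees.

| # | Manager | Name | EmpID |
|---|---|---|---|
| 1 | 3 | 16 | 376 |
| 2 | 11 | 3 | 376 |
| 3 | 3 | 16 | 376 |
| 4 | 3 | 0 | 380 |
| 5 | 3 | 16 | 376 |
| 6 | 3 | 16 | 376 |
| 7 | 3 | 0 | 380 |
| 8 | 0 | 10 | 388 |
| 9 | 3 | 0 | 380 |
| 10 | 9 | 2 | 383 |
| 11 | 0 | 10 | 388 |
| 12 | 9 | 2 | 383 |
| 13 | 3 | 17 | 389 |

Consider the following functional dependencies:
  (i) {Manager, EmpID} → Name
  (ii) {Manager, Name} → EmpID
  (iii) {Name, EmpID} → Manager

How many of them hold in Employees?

(i) {Manager, EmpID} → Name: every LHS value maps to a single RHS value — holds.
(ii) {Manager, Name} → EmpID: every LHS value maps to a single RHS value — holds.
(iii) {Name, EmpID} → Manager: every LHS value maps to a single RHS value — holds.
3 of the 3 dependencies hold.

3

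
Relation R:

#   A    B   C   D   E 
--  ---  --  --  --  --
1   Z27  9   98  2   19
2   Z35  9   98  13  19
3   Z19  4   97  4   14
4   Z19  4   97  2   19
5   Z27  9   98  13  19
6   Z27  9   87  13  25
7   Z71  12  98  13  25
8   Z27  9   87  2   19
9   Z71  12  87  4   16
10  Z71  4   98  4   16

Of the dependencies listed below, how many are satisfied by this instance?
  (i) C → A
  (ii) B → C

0

(i) C → A: C=98: rows 1, 2, 5, 7, 10 → A takes values {Z27, Z35, Z71} — violation; C=87: rows 6, 8, 9 → A takes values {Z27, Z71} — violation — fails.
(ii) B → C: B=9: rows 1, 2, 5, 6, 8 → C takes values {98, 87} — violation; B=4: rows 3, 4, 10 → C takes values {97, 98} — violation; B=12: rows 7, 9 → C takes values {98, 87} — violation — fails.
None of the 2 dependencies hold.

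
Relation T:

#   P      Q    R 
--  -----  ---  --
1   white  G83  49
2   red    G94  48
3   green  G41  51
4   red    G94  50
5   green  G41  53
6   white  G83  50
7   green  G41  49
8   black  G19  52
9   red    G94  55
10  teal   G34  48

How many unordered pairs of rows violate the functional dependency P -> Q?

P=white: all 2 rows agree on Q — 0 pairs.
P=red: all 3 rows agree on Q — 0 pairs.
P=green: all 3 rows agree on Q — 0 pairs.

0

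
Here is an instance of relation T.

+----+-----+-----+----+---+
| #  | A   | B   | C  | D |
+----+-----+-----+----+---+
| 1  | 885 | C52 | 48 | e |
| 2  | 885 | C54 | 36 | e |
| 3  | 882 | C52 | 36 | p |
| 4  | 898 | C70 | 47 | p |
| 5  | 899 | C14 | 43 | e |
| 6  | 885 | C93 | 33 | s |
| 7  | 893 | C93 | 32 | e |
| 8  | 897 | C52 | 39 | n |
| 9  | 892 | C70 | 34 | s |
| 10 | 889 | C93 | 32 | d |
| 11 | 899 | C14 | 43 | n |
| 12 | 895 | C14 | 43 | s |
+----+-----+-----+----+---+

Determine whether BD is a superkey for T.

Yes

All 12 rows have distinct BD values, so BD → (all attributes) holds and BD is a superkey.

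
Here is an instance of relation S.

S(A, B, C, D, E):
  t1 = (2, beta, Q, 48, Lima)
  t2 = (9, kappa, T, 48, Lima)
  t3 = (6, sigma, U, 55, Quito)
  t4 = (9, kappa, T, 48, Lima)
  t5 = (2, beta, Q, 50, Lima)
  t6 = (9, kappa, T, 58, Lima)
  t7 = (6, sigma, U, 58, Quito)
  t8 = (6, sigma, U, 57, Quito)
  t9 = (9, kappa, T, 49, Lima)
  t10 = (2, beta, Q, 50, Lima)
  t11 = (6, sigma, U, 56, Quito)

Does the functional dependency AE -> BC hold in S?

(A=2, E=Lima): rows 1, 5, 10 → {B,C} = (beta, Q), (beta, Q), (beta, Q) ✓
(A=9, E=Lima): rows 2, 4, 6, 9 → {B,C} = (kappa, T), (kappa, T), (kappa, T), (kappa, T) ✓
(A=6, E=Quito): rows 3, 7, 8, 11 → {B,C} = (sigma, U), (sigma, U), (sigma, U), (sigma, U) ✓
Every AE value is associated with a single BC value, so AE -> BC holds.

Yes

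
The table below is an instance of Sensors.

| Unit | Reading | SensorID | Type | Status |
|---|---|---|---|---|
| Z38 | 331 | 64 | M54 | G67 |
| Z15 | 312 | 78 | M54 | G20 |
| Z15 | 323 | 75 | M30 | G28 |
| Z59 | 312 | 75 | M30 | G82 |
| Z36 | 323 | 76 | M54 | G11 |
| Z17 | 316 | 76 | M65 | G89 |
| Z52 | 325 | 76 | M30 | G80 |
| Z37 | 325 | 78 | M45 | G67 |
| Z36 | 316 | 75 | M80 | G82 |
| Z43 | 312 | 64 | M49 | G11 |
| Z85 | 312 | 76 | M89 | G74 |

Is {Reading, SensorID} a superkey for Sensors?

All 11 rows have distinct {Reading, SensorID} values, so {Reading, SensorID} → (all attributes) holds and {Reading, SensorID} is a superkey.

Yes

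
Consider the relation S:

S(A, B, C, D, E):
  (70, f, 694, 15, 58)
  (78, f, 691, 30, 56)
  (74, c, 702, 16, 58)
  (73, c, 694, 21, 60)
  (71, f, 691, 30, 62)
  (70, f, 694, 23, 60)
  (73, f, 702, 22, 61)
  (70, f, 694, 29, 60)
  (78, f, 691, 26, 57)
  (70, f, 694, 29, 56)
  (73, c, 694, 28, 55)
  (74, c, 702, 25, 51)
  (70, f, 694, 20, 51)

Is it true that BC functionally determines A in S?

(B=f, C=694): 5 rows → A = 70, 70, 70, 70, 70 ✓
(B=f, C=691): 3 rows → A takes values {78, 71} — violation
(B=c, C=702): 2 rows → A = 74, 74 ✓
(B=c, C=694): 2 rows → A = 73, 73 ✓
(B=f, C=702): 1 row → A = 73 ✓
Two rows agree on BC but differ on A, so BC → A does not hold.

No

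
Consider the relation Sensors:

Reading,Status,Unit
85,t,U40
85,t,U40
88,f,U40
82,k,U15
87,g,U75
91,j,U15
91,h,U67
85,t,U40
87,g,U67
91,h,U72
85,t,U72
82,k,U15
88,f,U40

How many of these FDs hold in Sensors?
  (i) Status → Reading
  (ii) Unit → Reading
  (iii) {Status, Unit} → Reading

2

(i) Status → Reading: every LHS value maps to a single RHS value — holds.
(ii) Unit → Reading: Unit=U40: 5 rows → Reading takes values {85, 88} — violation; Unit=U15: 3 rows → Reading takes values {82, 91} — violation; Unit=U67: 2 rows → Reading takes values {91, 87} — violation; Unit=U72: 2 rows → Reading takes values {91, 85} — violation — fails.
(iii) {Status, Unit} → Reading: every LHS value maps to a single RHS value — holds.
2 of the 3 dependencies hold.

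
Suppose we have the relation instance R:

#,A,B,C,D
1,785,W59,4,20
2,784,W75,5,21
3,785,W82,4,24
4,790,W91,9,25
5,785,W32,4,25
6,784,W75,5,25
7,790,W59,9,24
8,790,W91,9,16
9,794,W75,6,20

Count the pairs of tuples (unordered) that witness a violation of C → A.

0

C=4: all 3 rows agree on A — 0 pairs.
C=5: all 2 rows agree on A — 0 pairs.
C=9: all 3 rows agree on A — 0 pairs.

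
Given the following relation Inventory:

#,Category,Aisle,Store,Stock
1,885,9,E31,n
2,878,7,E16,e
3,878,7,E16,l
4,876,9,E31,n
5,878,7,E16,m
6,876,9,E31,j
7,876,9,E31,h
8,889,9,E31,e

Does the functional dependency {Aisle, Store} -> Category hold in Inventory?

(Aisle=9, Store=E31): rows 1, 4, 6, 7, 8 → Category takes values {885, 876, 889} — violation
(Aisle=7, Store=E16): rows 2, 3, 5 → Category = 878, 878, 878 ✓
Two rows agree on {Aisle, Store} but differ on Category, so {Aisle, Store} -> Category does not hold.

No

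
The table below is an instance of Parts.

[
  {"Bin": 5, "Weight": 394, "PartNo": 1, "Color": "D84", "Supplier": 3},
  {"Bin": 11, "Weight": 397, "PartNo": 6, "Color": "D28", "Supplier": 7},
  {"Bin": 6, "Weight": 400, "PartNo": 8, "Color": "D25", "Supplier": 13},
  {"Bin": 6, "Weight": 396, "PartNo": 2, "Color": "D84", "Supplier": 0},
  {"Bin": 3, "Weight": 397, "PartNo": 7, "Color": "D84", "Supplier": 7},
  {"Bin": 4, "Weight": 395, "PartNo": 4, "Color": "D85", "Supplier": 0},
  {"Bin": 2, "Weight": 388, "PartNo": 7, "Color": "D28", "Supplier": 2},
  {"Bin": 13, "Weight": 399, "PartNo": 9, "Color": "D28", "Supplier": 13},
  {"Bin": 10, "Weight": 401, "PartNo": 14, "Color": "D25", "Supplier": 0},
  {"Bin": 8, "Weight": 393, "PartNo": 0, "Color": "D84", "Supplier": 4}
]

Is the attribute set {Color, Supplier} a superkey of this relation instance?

Yes

All 10 rows have distinct {Color, Supplier} values, so {Color, Supplier} → (all attributes) holds and {Color, Supplier} is a superkey.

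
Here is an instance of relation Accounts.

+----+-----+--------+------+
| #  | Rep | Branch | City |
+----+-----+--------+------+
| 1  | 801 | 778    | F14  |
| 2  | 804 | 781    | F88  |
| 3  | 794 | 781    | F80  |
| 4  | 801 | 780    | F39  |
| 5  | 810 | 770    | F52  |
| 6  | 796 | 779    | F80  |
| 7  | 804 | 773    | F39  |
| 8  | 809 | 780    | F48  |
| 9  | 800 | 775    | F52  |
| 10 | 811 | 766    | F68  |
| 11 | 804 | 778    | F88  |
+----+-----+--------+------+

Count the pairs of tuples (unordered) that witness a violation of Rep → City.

3

Rep=801: violating pairs (1,4) — 1 pair.
Rep=804: violating pairs (2,7), (7,11) — 2 pairs.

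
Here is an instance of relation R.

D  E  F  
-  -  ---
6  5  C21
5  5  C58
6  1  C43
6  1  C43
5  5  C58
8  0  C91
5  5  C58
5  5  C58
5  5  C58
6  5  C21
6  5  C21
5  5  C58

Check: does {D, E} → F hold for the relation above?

Yes

(D=6, E=5): 3 rows → F = C21, C21, C21 ✓
(D=5, E=5): 6 rows → F = C58, C58, C58, C58, C58, C58 ✓
(D=6, E=1): 2 rows → F = C43, C43 ✓
(D=8, E=0): 1 row → F = C91 ✓
Every {D, E} value is associated with a single F value, so {D, E} → F holds.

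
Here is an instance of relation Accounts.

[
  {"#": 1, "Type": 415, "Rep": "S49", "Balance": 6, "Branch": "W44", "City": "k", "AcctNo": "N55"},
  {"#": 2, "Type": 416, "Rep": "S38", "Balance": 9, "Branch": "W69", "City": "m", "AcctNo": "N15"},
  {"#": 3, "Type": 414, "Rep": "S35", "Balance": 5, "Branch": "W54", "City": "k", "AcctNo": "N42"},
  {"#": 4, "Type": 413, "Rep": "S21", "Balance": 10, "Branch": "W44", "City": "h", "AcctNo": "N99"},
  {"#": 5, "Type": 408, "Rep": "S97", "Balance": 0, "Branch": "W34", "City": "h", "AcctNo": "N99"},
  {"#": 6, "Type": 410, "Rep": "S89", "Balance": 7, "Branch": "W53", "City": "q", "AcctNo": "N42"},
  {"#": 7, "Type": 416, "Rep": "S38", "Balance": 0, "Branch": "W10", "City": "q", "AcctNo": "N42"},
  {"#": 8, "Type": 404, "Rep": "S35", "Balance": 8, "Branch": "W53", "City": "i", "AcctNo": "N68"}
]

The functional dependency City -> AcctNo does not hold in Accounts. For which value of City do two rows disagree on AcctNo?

k

City=k: rows 1, 3 → AcctNo takes values {N55, N42} — violation
City=m: row 2 → AcctNo = N15 ✓
City=h: rows 4, 5 → AcctNo = N99, N99 ✓
City=q: rows 6, 7 → AcctNo = N42, N42 ✓
City=i: row 8 → AcctNo = N68 ✓
The only City value with inconsistent AcctNo is City=k.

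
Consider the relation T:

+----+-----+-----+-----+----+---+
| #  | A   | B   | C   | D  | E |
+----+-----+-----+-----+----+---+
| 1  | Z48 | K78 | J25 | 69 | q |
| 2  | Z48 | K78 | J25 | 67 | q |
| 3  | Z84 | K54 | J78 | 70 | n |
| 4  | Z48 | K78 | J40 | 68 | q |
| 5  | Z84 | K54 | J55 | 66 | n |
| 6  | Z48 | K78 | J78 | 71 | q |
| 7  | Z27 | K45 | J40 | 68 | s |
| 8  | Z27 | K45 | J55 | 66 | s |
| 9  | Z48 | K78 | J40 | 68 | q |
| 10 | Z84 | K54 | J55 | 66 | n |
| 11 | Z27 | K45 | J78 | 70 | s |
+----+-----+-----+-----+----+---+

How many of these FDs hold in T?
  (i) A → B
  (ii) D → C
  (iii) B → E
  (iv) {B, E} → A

(i) A → B: every LHS value maps to a single RHS value — holds.
(ii) D → C: every LHS value maps to a single RHS value — holds.
(iii) B → E: every LHS value maps to a single RHS value — holds.
(iv) {B, E} → A: every LHS value maps to a single RHS value — holds.
4 of the 4 dependencies hold.

4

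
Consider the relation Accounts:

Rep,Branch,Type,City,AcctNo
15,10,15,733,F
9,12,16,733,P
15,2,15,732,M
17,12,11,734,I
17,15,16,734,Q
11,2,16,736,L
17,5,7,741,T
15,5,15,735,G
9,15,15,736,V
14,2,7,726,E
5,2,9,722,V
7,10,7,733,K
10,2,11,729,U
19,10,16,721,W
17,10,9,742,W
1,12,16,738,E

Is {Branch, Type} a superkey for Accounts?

No

Two distinct rows share (Branch=12, Type=16), so {Branch, Type} does not determine every attribute — not a superkey.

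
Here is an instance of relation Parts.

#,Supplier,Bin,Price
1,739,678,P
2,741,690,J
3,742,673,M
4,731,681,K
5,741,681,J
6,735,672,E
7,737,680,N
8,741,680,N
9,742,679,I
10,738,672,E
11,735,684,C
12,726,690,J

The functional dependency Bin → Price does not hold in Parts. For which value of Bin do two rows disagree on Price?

Bin=678: row 1 → Price = P ✓
Bin=690: rows 2, 12 → Price = J, J ✓
Bin=673: row 3 → Price = M ✓
Bin=681: rows 4, 5 → Price takes values {K, J} — violation
Bin=672: rows 6, 10 → Price = E, E ✓
Bin=680: rows 7, 8 → Price = N, N ✓
Bin=679: row 9 → Price = I ✓
Bin=684: row 11 → Price = C ✓
The only Bin value with inconsistent Price is Bin=681.

681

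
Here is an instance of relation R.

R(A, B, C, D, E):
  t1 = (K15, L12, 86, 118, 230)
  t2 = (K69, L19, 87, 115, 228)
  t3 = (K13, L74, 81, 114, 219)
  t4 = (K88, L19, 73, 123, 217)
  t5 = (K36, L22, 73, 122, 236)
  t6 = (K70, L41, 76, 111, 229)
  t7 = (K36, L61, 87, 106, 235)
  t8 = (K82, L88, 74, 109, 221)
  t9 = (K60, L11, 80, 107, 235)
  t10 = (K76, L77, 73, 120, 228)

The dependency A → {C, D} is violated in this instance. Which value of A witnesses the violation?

K36

A=K15: row 1 → {C,D} = (86, 118) ✓
A=K69: row 2 → {C,D} = (87, 115) ✓
A=K13: row 3 → {C,D} = (81, 114) ✓
A=K88: row 4 → {C,D} = (73, 123) ✓
A=K36: rows 5, 7 → {C,D} takes values {(73, 122), (87, 106)} — violation
A=K70: row 6 → {C,D} = (76, 111) ✓
A=K82: row 8 → {C,D} = (74, 109) ✓
A=K60: row 9 → {C,D} = (80, 107) ✓
A=K76: row 10 → {C,D} = (73, 120) ✓
The only A value with inconsistent RHS is A=K36.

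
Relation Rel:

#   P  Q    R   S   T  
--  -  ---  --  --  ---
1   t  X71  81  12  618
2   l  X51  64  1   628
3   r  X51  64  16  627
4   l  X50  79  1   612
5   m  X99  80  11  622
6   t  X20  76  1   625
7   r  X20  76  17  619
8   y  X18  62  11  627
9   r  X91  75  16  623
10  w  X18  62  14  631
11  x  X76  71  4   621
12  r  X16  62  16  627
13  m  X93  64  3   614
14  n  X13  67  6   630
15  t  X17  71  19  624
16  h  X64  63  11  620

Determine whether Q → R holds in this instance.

Yes

Q=X71: row 1 → R = 81 ✓
Q=X51: rows 2, 3 → R = 64, 64 ✓
Q=X50: row 4 → R = 79 ✓
Q=X99: row 5 → R = 80 ✓
Q=X20: rows 6, 7 → R = 76, 76 ✓
Q=X18: rows 8, 10 → R = 62, 62 ✓
Q=X91: row 9 → R = 75 ✓
Q=X76: row 11 → R = 71 ✓
Q=X16: row 12 → R = 62 ✓
Q=X93: row 13 → R = 64 ✓
Q=X13: row 14 → R = 67 ✓
Q=X17: row 15 → R = 71 ✓
Q=X64: row 16 → R = 63 ✓
Every Q value is associated with a single R value, so Q → R holds.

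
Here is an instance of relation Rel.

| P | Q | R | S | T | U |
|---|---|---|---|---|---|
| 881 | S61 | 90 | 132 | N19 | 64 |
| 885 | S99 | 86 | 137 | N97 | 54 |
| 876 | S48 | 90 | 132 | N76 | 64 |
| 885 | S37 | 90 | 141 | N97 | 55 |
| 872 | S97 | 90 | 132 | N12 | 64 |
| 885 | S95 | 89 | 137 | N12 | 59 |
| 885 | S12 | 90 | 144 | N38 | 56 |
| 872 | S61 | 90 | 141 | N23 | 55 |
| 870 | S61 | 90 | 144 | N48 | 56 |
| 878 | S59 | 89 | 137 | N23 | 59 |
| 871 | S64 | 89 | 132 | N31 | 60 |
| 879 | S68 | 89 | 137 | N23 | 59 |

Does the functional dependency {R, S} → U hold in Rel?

Yes

(R=90, S=132): 3 rows → U = 64, 64, 64 ✓
(R=86, S=137): 1 row → U = 54 ✓
(R=90, S=141): 2 rows → U = 55, 55 ✓
(R=89, S=137): 3 rows → U = 59, 59, 59 ✓
(R=90, S=144): 2 rows → U = 56, 56 ✓
(R=89, S=132): 1 row → U = 60 ✓
Every {R, S} value is associated with a single U value, so {R, S} → U holds.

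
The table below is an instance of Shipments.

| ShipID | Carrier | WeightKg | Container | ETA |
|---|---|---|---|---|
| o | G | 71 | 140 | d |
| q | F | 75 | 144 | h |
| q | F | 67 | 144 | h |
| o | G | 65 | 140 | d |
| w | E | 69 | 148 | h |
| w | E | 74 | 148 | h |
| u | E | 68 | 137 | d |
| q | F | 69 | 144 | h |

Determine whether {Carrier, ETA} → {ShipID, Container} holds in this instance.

(Carrier=G, ETA=d): 2 rows → {ShipID,Container} = (o, 140), (o, 140) ✓
(Carrier=F, ETA=h): 3 rows → {ShipID,Container} = (q, 144), (q, 144), (q, 144) ✓
(Carrier=E, ETA=h): 2 rows → {ShipID,Container} = (w, 148), (w, 148) ✓
(Carrier=E, ETA=d): 1 row → {ShipID,Container} = (u, 137) ✓
Every {Carrier, ETA} value is associated with a single {ShipID, Container} value, so {Carrier, ETA} → {ShipID, Container} holds.

Yes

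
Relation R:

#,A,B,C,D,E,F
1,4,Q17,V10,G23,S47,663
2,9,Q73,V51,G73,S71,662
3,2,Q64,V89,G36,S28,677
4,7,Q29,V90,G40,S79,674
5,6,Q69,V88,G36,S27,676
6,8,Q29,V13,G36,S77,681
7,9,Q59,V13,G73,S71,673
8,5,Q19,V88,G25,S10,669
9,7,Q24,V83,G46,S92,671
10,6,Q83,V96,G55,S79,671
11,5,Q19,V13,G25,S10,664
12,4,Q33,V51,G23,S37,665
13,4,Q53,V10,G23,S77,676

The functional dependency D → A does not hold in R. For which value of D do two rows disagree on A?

G36

D=G23: rows 1, 12, 13 → A = 4, 4, 4 ✓
D=G73: rows 2, 7 → A = 9, 9 ✓
D=G36: rows 3, 5, 6 → A takes values {2, 6, 8} — violation
D=G40: row 4 → A = 7 ✓
D=G25: rows 8, 11 → A = 5, 5 ✓
D=G46: row 9 → A = 7 ✓
D=G55: row 10 → A = 6 ✓
The only D value with inconsistent A is D=G36.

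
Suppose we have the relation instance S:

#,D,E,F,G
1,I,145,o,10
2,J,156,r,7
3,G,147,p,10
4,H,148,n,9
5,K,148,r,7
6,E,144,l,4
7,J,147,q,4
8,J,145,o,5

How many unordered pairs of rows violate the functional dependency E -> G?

3

E=145: violating pairs (1,8) — 1 pair.
E=147: violating pairs (3,7) — 1 pair.
E=148: violating pairs (4,5) — 1 pair.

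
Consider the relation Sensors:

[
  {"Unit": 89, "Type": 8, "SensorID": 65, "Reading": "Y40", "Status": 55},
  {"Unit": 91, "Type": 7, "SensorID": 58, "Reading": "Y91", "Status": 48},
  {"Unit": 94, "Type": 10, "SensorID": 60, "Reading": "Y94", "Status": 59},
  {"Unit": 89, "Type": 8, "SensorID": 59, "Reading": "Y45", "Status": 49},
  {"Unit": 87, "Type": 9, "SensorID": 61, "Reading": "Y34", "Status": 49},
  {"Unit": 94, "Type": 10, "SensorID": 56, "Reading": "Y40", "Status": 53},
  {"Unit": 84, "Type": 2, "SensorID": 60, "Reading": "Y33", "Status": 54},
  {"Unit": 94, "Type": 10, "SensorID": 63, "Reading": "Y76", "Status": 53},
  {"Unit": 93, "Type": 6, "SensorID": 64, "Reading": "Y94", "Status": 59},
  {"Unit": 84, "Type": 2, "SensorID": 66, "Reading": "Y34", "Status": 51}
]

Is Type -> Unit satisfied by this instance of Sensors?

Yes

Type=8: 2 rows → Unit = 89, 89 ✓
Type=7: 1 row → Unit = 91 ✓
Type=10: 3 rows → Unit = 94, 94, 94 ✓
Type=9: 1 row → Unit = 87 ✓
Type=2: 2 rows → Unit = 84, 84 ✓
Type=6: 1 row → Unit = 93 ✓
Every Type value is associated with a single Unit value, so Type -> Unit holds.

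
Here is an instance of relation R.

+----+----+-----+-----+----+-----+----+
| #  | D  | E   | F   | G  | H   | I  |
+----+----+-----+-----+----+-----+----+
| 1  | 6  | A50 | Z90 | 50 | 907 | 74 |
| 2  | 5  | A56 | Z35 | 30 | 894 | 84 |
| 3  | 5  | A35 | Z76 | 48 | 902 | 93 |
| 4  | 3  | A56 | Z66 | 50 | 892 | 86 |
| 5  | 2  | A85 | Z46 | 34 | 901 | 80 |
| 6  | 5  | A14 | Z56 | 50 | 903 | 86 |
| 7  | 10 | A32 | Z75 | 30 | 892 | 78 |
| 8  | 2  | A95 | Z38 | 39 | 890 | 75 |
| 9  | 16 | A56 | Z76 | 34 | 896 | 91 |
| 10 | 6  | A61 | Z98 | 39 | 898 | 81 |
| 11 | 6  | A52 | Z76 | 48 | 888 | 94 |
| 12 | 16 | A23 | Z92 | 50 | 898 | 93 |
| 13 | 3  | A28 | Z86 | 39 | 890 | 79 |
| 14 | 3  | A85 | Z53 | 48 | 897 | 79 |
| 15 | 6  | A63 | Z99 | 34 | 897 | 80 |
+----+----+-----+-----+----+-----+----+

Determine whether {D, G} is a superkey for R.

Yes

All 15 rows have distinct {D, G} values, so {D, G} → (all attributes) holds and {D, G} is a superkey.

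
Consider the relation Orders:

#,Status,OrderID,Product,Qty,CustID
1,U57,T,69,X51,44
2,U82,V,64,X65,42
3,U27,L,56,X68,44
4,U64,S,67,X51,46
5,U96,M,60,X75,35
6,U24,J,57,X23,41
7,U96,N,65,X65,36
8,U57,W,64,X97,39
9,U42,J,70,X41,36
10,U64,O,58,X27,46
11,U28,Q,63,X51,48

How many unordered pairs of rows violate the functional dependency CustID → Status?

2

CustID=44: violating pairs (1,3) — 1 pair.
CustID=46: all 2 rows agree on Status — 0 pairs.
CustID=36: violating pairs (7,9) — 1 pair.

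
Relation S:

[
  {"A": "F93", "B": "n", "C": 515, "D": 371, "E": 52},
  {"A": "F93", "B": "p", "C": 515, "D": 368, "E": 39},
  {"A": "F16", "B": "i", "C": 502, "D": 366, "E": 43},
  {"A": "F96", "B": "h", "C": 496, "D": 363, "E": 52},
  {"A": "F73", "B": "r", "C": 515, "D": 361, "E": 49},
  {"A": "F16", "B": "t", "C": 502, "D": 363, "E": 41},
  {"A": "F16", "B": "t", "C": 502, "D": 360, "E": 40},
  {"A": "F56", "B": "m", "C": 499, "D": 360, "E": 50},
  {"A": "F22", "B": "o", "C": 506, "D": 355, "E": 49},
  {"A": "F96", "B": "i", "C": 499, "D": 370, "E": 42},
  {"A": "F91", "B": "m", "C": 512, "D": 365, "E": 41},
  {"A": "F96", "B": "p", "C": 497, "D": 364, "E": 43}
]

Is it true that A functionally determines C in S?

A=F93: 2 rows → C = 515, 515 ✓
A=F16: 3 rows → C = 502, 502, 502 ✓
A=F96: 3 rows → C takes values {496, 499, 497} — violation
A=F73: 1 row → C = 515 ✓
A=F56: 1 row → C = 499 ✓
A=F22: 1 row → C = 506 ✓
A=F91: 1 row → C = 512 ✓
Two rows agree on A but differ on C, so A -> C does not hold.

No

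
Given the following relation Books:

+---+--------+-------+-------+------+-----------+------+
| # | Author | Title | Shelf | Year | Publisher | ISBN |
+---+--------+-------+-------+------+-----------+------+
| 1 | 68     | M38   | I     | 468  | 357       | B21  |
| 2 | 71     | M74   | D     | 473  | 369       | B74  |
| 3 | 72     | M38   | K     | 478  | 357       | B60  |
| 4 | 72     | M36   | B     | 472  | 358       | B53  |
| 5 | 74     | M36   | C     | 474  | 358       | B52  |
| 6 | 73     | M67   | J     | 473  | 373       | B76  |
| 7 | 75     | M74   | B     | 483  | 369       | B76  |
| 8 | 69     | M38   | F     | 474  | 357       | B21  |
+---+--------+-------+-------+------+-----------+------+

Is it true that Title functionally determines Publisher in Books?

Yes

Title=M38: rows 1, 3, 8 → Publisher = 357, 357, 357 ✓
Title=M74: rows 2, 7 → Publisher = 369, 369 ✓
Title=M36: rows 4, 5 → Publisher = 358, 358 ✓
Title=M67: row 6 → Publisher = 373 ✓
Every Title value is associated with a single Publisher value, so Title → Publisher holds.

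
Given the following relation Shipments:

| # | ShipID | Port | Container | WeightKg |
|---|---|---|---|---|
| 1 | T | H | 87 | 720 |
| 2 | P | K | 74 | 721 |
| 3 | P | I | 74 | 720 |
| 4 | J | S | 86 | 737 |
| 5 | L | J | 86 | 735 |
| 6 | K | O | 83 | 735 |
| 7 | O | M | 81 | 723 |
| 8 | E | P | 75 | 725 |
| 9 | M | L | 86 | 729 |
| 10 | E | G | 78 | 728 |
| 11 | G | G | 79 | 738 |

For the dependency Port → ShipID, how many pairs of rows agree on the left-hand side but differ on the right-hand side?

1

Port=G: violating pairs (10,11) — 1 pair.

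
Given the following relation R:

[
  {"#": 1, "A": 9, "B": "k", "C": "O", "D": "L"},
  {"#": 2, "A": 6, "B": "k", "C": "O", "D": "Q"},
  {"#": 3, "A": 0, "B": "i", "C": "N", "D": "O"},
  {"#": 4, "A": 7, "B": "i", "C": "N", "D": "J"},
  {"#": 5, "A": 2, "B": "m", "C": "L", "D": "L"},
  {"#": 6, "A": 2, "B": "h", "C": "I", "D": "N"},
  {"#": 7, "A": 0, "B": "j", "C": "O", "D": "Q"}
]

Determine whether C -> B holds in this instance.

C=O: rows 1, 2, 7 → B takes values {k, j} — violation
C=N: rows 3, 4 → B = i, i ✓
C=L: row 5 → B = m ✓
C=I: row 6 → B = h ✓
Two rows agree on C but differ on B, so C -> B does not hold.

No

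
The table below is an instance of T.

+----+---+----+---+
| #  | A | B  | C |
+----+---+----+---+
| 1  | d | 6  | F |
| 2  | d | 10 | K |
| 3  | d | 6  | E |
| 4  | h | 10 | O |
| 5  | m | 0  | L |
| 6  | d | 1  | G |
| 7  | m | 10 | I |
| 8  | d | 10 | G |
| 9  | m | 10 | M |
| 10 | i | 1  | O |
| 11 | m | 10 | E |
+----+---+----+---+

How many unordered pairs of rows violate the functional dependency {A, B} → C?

(A=d, B=6): violating pairs (1,3) — 1 pair.
(A=d, B=10): violating pairs (2,8) — 1 pair.
(A=m, B=10): violating pairs (7,9), (7,11), (9,11) — 3 pairs.

5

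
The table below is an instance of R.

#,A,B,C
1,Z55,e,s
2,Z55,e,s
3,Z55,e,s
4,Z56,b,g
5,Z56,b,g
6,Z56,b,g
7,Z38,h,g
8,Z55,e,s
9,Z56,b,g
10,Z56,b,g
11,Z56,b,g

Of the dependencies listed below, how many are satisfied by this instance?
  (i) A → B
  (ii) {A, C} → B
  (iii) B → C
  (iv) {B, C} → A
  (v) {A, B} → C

(i) A → B: every LHS value maps to a single RHS value — holds.
(ii) {A, C} → B: every LHS value maps to a single RHS value — holds.
(iii) B → C: every LHS value maps to a single RHS value — holds.
(iv) {B, C} → A: every LHS value maps to a single RHS value — holds.
(v) {A, B} → C: every LHS value maps to a single RHS value — holds.
5 of the 5 dependencies hold.

5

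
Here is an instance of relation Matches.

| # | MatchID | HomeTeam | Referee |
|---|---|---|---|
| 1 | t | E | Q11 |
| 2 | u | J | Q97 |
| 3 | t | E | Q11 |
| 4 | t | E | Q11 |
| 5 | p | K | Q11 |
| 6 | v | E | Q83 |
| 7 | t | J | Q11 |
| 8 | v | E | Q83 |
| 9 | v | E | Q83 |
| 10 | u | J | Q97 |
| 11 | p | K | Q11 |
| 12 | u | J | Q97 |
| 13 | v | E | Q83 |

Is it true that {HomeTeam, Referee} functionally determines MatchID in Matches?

Yes

(HomeTeam=E, Referee=Q11): rows 1, 3, 4 → MatchID = t, t, t ✓
(HomeTeam=J, Referee=Q97): rows 2, 10, 12 → MatchID = u, u, u ✓
(HomeTeam=K, Referee=Q11): rows 5, 11 → MatchID = p, p ✓
(HomeTeam=E, Referee=Q83): rows 6, 8, 9, 13 → MatchID = v, v, v, v ✓
(HomeTeam=J, Referee=Q11): row 7 → MatchID = t ✓
Every {HomeTeam, Referee} value is associated with a single MatchID value, so {HomeTeam, Referee} -> MatchID holds.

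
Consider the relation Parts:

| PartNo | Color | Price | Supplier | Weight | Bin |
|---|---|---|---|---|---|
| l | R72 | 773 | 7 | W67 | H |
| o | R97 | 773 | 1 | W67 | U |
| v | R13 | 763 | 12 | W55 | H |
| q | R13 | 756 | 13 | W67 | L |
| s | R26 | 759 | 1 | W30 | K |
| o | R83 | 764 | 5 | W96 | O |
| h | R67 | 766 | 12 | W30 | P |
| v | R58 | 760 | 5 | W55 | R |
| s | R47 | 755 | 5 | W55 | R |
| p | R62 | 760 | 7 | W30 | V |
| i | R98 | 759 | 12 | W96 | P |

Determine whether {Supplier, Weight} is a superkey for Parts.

Two distinct rows share (Supplier=5, Weight=W55), so {Supplier, Weight} does not determine every attribute — not a superkey.

No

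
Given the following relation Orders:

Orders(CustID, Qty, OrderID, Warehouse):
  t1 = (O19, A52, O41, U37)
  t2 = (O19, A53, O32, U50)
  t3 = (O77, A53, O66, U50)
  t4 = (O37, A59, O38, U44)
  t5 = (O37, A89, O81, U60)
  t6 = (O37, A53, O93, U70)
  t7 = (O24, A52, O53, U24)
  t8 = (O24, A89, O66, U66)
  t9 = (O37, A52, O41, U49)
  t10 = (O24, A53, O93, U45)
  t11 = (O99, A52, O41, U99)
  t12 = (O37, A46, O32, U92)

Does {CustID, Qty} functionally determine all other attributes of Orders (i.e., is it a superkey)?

Yes

All 12 rows have distinct {CustID, Qty} values, so {CustID, Qty} → (all attributes) holds and {CustID, Qty} is a superkey.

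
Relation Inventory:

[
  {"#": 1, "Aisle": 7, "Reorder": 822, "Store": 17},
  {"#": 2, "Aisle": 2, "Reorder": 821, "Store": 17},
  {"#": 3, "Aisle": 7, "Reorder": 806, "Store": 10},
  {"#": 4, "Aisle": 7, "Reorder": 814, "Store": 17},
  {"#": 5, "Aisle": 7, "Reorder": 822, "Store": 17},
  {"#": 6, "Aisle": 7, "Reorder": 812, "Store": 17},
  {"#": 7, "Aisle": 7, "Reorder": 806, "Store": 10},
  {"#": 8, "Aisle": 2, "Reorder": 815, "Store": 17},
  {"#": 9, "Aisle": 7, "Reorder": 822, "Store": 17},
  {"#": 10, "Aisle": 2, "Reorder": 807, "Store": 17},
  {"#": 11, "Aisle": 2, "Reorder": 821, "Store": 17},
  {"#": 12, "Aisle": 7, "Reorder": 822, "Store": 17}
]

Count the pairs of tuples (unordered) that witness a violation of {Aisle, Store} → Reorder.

14

(Aisle=7, Store=17): violating pairs (1,4), (1,6), (4,5), (4,6), (4,9), (4,12), (5,6), (6,9), (6,12) — 9 pairs.
(Aisle=2, Store=17): violating pairs (2,8), (2,10), (8,10), (8,11), (10,11) — 5 pairs.
(Aisle=7, Store=10): all 2 rows agree on Reorder — 0 pairs.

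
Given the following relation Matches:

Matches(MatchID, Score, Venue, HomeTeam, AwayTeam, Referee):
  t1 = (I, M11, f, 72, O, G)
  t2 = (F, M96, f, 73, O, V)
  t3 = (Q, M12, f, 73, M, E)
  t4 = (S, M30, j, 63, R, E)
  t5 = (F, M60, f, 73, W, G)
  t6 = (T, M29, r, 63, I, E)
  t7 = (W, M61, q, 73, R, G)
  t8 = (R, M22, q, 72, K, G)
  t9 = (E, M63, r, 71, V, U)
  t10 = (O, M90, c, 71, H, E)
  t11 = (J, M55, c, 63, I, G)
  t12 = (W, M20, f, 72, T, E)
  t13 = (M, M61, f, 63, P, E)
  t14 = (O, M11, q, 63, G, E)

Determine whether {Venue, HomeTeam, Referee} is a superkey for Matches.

All 14 rows have distinct {Venue, HomeTeam, Referee} values, so {Venue, HomeTeam, Referee} → (all attributes) holds and {Venue, HomeTeam, Referee} is a superkey.

Yes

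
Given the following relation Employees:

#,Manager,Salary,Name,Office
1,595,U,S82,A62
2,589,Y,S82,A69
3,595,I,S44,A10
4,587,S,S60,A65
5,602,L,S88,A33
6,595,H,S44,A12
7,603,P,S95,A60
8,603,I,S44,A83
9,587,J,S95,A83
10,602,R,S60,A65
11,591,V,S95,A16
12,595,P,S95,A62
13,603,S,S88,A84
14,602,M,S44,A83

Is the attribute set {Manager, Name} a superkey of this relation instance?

Rows 3 and 6 have the same {Manager, Name} value (Manager=595, Name=S44) but are distinct tuples, so {Manager, Name} does not determine every attribute — not a superkey.

No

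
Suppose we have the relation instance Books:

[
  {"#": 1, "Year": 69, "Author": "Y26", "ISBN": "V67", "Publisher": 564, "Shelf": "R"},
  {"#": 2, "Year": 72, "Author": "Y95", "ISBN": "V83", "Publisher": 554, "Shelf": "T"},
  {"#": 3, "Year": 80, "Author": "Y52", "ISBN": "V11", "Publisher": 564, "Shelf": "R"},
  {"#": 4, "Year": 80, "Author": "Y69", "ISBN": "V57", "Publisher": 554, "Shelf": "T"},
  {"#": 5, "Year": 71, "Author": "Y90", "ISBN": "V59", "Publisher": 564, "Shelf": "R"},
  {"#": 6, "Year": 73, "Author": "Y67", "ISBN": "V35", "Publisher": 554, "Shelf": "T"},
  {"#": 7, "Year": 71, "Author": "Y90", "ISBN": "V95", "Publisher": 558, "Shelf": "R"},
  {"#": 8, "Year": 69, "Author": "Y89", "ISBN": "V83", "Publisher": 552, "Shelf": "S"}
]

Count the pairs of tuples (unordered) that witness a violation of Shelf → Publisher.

3

Shelf=R: violating pairs (1,7), (3,7), (5,7) — 3 pairs.
Shelf=T: all 3 rows agree on Publisher — 0 pairs.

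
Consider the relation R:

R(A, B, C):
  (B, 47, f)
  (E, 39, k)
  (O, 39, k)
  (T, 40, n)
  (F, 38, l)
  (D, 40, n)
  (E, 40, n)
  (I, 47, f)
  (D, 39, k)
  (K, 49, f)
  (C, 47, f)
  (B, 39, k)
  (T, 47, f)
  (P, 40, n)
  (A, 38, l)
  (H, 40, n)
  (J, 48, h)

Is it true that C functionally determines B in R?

C=f: 5 rows → B takes values {47, 49} — violation
C=k: 4 rows → B = 39, 39, 39, 39 ✓
C=n: 5 rows → B = 40, 40, 40, 40, 40 ✓
C=l: 2 rows → B = 38, 38 ✓
C=h: 1 row → B = 48 ✓
Two rows agree on C but differ on B, so C → B does not hold.

No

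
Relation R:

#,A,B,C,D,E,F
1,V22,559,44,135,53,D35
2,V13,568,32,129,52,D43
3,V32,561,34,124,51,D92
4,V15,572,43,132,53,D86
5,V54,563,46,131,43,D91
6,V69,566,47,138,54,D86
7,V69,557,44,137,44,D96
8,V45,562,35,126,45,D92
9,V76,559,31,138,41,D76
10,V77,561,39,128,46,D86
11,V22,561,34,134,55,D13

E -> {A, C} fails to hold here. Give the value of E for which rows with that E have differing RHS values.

E=53: rows 1, 4 → {A,C} takes values {(V22, 44), (V15, 43)} — violation
E=52: row 2 → {A,C} = (V13, 32) ✓
E=51: row 3 → {A,C} = (V32, 34) ✓
E=43: row 5 → {A,C} = (V54, 46) ✓
E=54: row 6 → {A,C} = (V69, 47) ✓
E=44: row 7 → {A,C} = (V69, 44) ✓
E=45: row 8 → {A,C} = (V45, 35) ✓
E=41: row 9 → {A,C} = (V76, 31) ✓
E=46: row 10 → {A,C} = (V77, 39) ✓
E=55: row 11 → {A,C} = (V22, 34) ✓
The only E value with inconsistent RHS is E=53.

53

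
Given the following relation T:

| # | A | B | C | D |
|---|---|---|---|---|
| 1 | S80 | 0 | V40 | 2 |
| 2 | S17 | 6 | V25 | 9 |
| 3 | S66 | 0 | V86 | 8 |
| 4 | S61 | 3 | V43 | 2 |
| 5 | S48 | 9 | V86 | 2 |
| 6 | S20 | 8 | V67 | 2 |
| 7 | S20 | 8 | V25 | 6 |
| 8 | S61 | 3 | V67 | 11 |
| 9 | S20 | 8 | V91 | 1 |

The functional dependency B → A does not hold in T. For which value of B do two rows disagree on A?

B=0: rows 1, 3 → A takes values {S80, S66} — violation
B=6: row 2 → A = S17 ✓
B=3: rows 4, 8 → A = S61, S61 ✓
B=9: row 5 → A = S48 ✓
B=8: rows 6, 7, 9 → A = S20, S20, S20 ✓
The only B value with inconsistent A is B=0.

0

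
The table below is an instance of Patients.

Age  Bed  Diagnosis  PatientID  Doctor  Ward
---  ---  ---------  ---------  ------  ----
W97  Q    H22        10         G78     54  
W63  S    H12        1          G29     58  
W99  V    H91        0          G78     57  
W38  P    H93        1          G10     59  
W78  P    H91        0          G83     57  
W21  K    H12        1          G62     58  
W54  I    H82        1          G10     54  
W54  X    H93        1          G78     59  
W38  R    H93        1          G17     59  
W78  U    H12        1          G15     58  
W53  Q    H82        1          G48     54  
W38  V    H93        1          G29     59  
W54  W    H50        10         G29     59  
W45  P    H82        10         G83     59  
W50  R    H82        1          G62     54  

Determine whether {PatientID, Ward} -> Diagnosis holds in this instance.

(PatientID=10, Ward=54): 1 row → Diagnosis = H22 ✓
(PatientID=1, Ward=58): 3 rows → Diagnosis = H12, H12, H12 ✓
(PatientID=0, Ward=57): 2 rows → Diagnosis = H91, H91 ✓
(PatientID=1, Ward=59): 4 rows → Diagnosis = H93, H93, H93, H93 ✓
(PatientID=1, Ward=54): 3 rows → Diagnosis = H82, H82, H82 ✓
(PatientID=10, Ward=59): 2 rows → Diagnosis takes values {H50, H82} — violation
Two rows agree on {PatientID, Ward} but differ on Diagnosis, so {PatientID, Ward} -> Diagnosis does not hold.

No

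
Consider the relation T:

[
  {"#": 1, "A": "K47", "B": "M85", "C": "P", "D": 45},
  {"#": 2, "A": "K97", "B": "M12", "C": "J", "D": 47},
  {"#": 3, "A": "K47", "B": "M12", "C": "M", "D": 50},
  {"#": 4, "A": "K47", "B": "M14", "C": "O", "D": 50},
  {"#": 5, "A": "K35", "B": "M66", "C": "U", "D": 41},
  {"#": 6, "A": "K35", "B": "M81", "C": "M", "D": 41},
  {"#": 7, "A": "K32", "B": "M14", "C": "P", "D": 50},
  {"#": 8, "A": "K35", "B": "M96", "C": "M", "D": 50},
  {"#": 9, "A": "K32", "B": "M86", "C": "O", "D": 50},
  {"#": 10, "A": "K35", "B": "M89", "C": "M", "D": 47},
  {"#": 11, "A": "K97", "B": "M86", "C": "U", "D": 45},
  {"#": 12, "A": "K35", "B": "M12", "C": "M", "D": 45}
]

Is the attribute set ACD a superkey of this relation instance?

Yes

All 12 rows have distinct ACD values, so ACD → (all attributes) holds and ACD is a superkey.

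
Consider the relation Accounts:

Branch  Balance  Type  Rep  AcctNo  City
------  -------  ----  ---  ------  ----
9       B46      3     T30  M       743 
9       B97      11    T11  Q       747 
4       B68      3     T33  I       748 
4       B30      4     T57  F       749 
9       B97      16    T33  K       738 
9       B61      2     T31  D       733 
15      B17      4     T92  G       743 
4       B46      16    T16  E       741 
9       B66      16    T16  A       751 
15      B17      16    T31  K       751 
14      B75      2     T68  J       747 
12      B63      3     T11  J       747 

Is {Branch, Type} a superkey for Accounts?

No

Two distinct rows share (Branch=9, Type=16), so {Branch, Type} does not determine every attribute — not a superkey.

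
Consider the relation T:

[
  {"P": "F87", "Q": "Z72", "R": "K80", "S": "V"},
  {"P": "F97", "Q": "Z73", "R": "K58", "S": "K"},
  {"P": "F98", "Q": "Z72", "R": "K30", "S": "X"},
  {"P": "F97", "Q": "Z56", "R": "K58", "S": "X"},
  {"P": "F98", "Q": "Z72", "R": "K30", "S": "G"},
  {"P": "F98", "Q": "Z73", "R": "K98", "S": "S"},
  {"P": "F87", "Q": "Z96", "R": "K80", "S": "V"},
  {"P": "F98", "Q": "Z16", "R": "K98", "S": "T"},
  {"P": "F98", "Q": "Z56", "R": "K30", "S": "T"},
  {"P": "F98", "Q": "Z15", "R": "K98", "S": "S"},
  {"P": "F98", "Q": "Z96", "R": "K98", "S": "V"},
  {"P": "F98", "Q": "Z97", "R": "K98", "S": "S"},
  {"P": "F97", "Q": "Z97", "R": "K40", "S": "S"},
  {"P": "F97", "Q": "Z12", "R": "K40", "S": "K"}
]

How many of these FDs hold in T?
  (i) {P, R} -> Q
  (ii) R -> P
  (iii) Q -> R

1

(i) {P, R} -> Q: (P=F87, R=K80): 2 rows → Q takes values {Z72, Z96} — violation; (P=F97, R=K58): 2 rows → Q takes values {Z73, Z56} — violation; (P=F98, R=K30): 3 rows → Q takes values {Z72, Z56} — violation; (P=F98, R=K98): 5 rows → Q takes values {Z73, Z16, Z15, Z96, Z97} — violation; (P=F97, R=K40): 2 rows → Q takes values {Z97, Z12} — violation — fails.
(ii) R -> P: every LHS value maps to a single RHS value — holds.
(iii) Q -> R: Q=Z72: 3 rows → R takes values {K80, K30} — violation; Q=Z73: 2 rows → R takes values {K58, K98} — violation; Q=Z56: 2 rows → R takes values {K58, K30} — violation; Q=Z96: 2 rows → R takes values {K80, K98} — violation; Q=Z97: 2 rows → R takes values {K98, K40} — violation — fails.
1 of the 3 dependencies holds.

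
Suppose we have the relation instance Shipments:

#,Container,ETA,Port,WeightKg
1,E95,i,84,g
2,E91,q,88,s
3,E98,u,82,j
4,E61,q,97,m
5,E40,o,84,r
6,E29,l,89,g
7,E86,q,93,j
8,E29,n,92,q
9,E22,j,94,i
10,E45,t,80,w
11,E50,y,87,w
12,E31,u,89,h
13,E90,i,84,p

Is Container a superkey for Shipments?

No

Rows 6 and 8 have the same Container value Container=E29 but are distinct tuples, so Container does not determine every attribute — not a superkey.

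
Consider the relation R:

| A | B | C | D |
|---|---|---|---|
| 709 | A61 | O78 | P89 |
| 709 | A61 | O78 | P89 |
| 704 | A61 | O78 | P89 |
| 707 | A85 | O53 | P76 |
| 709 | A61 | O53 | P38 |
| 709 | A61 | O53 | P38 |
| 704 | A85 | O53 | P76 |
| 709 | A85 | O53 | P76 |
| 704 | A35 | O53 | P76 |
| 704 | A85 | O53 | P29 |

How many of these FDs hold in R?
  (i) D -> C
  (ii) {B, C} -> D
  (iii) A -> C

(i) D -> C: every LHS value maps to a single RHS value — holds.
(ii) {B, C} -> D: (B=A85, C=O53): 4 rows → D takes values {P76, P29} — violation — fails.
(iii) A -> C: A=709: 5 rows → C takes values {O78, O53} — violation; A=704: 4 rows → C takes values {O78, O53} — violation — fails.
1 of the 3 dependencies holds.

1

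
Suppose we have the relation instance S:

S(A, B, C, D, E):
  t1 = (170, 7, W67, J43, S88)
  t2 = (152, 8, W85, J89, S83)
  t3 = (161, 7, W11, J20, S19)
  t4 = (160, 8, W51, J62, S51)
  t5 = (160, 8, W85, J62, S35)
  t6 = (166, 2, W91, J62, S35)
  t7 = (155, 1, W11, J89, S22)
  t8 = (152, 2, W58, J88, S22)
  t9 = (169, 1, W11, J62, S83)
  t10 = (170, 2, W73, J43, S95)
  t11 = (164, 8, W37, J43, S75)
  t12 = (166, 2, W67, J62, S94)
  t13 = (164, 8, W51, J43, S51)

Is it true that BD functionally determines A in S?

(B=7, D=J43): row 1 → A = 170 ✓
(B=8, D=J89): row 2 → A = 152 ✓
(B=7, D=J20): row 3 → A = 161 ✓
(B=8, D=J62): rows 4, 5 → A = 160, 160 ✓
(B=2, D=J62): rows 6, 12 → A = 166, 166 ✓
(B=1, D=J89): row 7 → A = 155 ✓
(B=2, D=J88): row 8 → A = 152 ✓
(B=1, D=J62): row 9 → A = 169 ✓
(B=2, D=J43): row 10 → A = 170 ✓
(B=8, D=J43): rows 11, 13 → A = 164, 164 ✓
Every BD value is associated with a single A value, so BD → A holds.

Yes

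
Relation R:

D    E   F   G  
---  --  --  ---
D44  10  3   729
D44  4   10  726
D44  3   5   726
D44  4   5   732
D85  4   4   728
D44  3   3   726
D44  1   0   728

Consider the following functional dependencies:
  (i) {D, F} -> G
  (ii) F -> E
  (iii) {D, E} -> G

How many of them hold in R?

(i) {D, F} -> G: (D=D44, F=3): 2 rows → G takes values {729, 726} — violation; (D=D44, F=5): 2 rows → G takes values {726, 732} — violation — fails.
(ii) F -> E: F=3: 2 rows → E takes values {10, 3} — violation; F=5: 2 rows → E takes values {3, 4} — violation — fails.
(iii) {D, E} -> G: (D=D44, E=4): 2 rows → G takes values {726, 732} — violation — fails.
None of the 3 dependencies hold.

0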